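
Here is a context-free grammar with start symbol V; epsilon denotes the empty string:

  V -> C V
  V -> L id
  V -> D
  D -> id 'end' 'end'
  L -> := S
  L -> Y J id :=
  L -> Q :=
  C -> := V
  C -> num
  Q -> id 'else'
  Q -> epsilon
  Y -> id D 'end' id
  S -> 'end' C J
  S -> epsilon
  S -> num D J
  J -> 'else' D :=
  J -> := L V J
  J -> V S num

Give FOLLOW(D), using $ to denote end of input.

{ $, 'else', 'end', :=, id, num }

In V -> D: D is at the end, add FOLLOW(V) = { $, 'else', 'end', :=, id, num }.
In Y -> id D 'end' id: add FIRST('end' id) = { 'end' }.
In S -> num D J: add FIRST(J) = { 'else', :=, id, num }.
In J -> 'else' D :=: add FIRST(:=) = { := }.
Union: FOLLOW(D) = { $, 'else', 'end', :=, id, num }.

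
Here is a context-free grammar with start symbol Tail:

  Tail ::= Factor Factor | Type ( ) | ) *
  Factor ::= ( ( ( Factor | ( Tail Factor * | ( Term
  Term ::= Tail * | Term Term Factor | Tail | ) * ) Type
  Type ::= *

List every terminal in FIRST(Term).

From Term ::= Tail *: add FIRST(Tail) = { (, ), * }.
From Term ::= Term Term Factor: add FIRST(Term) = { (, ), * }.
From Term ::= Tail: add FIRST(Tail) = { (, ), * }.
Term ::= ) * ) Type contributes {)}.
Union: FIRST(Term) = { (, ), * }.

{ (, ), * }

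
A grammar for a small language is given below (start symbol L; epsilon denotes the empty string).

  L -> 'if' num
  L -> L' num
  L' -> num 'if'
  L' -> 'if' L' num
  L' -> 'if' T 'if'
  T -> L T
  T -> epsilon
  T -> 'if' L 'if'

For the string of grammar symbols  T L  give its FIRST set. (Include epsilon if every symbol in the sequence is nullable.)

{ 'if', num }

Add FIRST(T)\{epsilon} = { 'if', num }; T is nullable, continue.
Add FIRST(L) = { 'if', num }; L is not nullable, stop.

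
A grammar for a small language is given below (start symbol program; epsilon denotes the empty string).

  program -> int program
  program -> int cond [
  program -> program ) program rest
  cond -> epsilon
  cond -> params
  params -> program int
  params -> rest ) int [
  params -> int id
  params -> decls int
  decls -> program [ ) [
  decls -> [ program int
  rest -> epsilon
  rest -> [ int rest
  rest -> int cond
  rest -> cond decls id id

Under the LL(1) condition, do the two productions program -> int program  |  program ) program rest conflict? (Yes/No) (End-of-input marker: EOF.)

Yes

FIRST(int program) = { int } and FIRST(program ) program rest) = { int }.
Both contain int, so the two alternatives are not disjoint — LL(1) conflict.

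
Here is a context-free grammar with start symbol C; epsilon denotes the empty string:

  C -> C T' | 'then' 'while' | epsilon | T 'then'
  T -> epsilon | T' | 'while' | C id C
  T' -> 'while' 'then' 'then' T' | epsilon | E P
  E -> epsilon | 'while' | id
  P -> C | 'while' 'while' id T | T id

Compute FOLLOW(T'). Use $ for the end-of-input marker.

{ $, 'then', 'while', id }

In C -> C T': T' is at the end, add FOLLOW(C) = { $, 'then', 'while', id }.
In T -> T': T' is at the end, add FOLLOW(T) = { $, 'then', 'while', id }.
In T' -> 'while' 'then' 'then' T': T' is at the end, add FOLLOW(T') = { $, 'then', 'while', id }.
Union: FOLLOW(T') = { $, 'then', 'while', id }.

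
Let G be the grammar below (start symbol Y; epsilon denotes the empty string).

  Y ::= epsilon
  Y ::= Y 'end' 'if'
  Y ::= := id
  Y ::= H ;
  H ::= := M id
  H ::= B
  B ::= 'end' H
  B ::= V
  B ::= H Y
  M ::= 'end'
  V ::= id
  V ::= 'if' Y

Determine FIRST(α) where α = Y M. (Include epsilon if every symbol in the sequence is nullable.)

Add FIRST(Y)\{epsilon} = { 'end', 'if', :=, id }; Y is nullable, continue.
Add FIRST(M) = { 'end' }; M is not nullable, stop.

{ 'end', 'if', :=, id }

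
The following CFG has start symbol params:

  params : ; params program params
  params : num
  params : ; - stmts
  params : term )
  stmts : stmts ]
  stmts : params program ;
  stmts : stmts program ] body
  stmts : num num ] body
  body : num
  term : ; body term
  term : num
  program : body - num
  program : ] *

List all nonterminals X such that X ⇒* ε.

{ } (none)

No nonterminal has an empty production or an RHS whose symbols are all nullable.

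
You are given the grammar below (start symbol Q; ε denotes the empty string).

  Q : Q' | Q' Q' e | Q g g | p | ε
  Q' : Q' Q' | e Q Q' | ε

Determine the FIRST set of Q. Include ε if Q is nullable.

From Q : Q': add FIRST(Q') = { e, ε } (including ε since Q' is nullable).
From Q : Q' Q' e: Q', Q' nullable, take FIRST(Q') ∪ FIRST(Q') ∪ {e} = { e }.
From Q : Q g g: Q nullable, take FIRST(Q) ∪ {g} = { e, g, p }.
Q : p contributes {p}.
Q : ε contributes ε.
Union: FIRST(Q) = { e, g, p, ε }.

{ e, g, p, ε }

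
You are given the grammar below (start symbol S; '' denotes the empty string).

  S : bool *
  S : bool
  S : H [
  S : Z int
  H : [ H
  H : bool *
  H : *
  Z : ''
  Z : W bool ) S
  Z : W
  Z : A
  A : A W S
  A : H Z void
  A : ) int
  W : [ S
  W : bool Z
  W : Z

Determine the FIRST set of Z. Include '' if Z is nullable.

Z : '' contributes ''.
From Z : W bool ) S: W nullable, take FIRST(W) ∪ {bool} = { ), *, [, bool }.
From Z : W: add FIRST(W) = { ), *, [, bool, '' } (including '' since W is nullable).
From Z : A: add FIRST(A) = { ), *, [, bool }.
Union: FIRST(Z) = { ), *, [, bool, '' }.

{ ), *, [, bool, '' }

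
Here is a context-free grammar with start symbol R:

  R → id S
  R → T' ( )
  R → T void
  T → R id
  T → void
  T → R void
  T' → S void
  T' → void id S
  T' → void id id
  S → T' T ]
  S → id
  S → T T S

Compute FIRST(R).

{ id, void }

R → id S contributes {id}.
From R → T' ( ): add FIRST(T') = { id, void }.
From R → T void: add FIRST(T) = { id, void }.
Union: FIRST(R) = { id, void }.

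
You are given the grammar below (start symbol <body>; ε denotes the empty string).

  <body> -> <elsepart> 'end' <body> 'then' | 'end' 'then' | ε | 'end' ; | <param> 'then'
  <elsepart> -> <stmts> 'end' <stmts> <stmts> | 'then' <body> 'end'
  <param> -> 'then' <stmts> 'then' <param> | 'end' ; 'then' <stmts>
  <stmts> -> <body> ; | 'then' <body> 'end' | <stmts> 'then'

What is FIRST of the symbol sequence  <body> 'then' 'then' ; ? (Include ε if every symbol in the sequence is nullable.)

{ 'end', 'then', ; }

Add FIRST(<body>)\{ε} = { 'end', 'then', ; }; <body> is nullable, continue.
'then' is a terminal; add {'then'} and stop.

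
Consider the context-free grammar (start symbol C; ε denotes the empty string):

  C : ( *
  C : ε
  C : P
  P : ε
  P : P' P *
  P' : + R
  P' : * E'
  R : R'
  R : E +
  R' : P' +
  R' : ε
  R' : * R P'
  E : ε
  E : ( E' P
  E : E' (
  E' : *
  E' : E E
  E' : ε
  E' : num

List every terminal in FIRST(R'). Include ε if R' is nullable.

{ *, +, ε }

From R' : P' +: add FIRST(P') = { *, + }.
R' : ε contributes ε.
R' : * R P' contributes {*}.
Union: FIRST(R') = { *, +, ε }.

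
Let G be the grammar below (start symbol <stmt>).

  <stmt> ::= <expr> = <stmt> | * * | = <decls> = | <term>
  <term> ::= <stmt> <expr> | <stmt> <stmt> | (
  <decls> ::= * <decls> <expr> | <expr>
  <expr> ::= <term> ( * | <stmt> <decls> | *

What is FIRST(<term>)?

From <term> ::= <stmt> <expr>: add FIRST(<stmt>) = { (, *, = }.
From <term> ::= <stmt> <stmt>: add FIRST(<stmt>) = { (, *, = }.
<term> ::= ( contributes {(}.
Union: FIRST(<term>) = { (, *, = }.

{ (, *, = }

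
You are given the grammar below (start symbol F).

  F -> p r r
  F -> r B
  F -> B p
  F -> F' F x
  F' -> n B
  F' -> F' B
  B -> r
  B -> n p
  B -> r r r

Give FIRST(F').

F' -> n B contributes {n}.
From F' -> F' B: add FIRST(F') = { n }.
Union: FIRST(F') = { n }.

{ n }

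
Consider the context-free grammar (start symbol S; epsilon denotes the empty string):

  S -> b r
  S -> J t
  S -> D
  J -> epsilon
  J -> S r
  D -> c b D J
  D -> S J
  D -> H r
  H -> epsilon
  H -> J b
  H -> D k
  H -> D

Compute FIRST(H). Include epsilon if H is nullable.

H -> epsilon contributes epsilon.
From H -> J b: J nullable, take FIRST(J) ∪ {b} = { b, c, r, t }.
From H -> D k: add FIRST(D) = { b, c, r, t }.
From H -> D: add FIRST(D) = { b, c, r, t }.
Union: FIRST(H) = { b, c, r, t, epsilon }.

{ b, c, r, t, epsilon }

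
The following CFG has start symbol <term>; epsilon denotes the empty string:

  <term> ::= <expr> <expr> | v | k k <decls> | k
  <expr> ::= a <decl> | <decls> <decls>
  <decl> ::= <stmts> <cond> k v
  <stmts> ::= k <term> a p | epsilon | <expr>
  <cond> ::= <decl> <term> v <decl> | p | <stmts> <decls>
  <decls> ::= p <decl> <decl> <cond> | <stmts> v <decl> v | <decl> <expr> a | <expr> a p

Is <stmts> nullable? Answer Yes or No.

Yes

<stmts> has an epsilon-production, so <stmts> ⇒ epsilon.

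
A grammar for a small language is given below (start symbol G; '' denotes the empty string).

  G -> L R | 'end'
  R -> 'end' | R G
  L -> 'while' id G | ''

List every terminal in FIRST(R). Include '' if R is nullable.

{ 'end' }

R -> 'end' contributes {'end'}.
From R -> R G: add FIRST(R) = { 'end' }.
Union: FIRST(R) = { 'end' }.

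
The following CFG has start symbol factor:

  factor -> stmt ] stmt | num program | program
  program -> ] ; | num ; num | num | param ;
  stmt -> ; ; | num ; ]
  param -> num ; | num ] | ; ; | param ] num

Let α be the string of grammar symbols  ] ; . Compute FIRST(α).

] is a terminal; add {]} and stop.

{ ] }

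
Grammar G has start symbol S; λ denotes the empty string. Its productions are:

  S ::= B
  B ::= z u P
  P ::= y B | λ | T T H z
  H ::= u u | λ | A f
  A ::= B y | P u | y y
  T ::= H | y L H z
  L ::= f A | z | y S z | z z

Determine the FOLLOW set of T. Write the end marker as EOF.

{ u, y, z }

In P ::= T T H z: add FIRST(T H z) = { u, y, z }.
In P ::= T T H z: add FIRST(H z) = { u, y, z }.
Union: FOLLOW(T) = { u, y, z }.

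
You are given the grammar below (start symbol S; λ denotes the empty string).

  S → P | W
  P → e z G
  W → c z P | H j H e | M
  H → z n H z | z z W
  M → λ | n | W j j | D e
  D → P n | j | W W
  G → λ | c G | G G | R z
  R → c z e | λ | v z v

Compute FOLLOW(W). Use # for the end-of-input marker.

{ #, c, e, j, n, z }

In S → W: W is at the end, add FOLLOW(S) = { # }.
In H → z z W: W is at the end, add FOLLOW(H) = { e, j, z }.
In M → W j j: add FIRST(j j) = { j }.
In D → W W: add FIRST(W)\{λ} = { c, e, j, n, z }.
  Since W is nullable, also add FOLLOW(D) = { e }.
In D → W W: W is at the end, add FOLLOW(D) = { e }.
Union: FOLLOW(W) = { #, c, e, j, n, z }.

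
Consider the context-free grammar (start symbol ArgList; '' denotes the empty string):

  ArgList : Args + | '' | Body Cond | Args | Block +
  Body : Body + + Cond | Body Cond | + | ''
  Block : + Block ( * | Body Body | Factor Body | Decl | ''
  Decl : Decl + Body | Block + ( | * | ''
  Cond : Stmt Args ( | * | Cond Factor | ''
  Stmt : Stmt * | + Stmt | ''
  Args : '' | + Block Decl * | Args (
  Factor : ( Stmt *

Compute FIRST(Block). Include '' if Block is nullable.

Block : + Block ( * contributes {+}.
From Block : Body Body: Body, Body nullable, take FIRST(Body) ∪ FIRST(Body) = { (, *, + }; also '' since the whole RHS is nullable.
From Block : Factor Body: add FIRST(Factor) = { ( }.
From Block : Decl: add FIRST(Decl) = { (, *, +, '' } (including '' since Decl is nullable).
Block : '' contributes ''.
Union: FIRST(Block) = { (, *, +, '' }.

{ (, *, +, '' }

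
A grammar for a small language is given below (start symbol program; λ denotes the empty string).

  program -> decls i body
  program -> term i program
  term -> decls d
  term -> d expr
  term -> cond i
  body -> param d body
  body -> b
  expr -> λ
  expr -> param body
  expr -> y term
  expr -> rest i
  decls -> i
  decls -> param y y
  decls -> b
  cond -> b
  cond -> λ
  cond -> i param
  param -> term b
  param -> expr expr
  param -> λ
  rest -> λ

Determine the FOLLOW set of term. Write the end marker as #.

In program -> term i program: add FIRST(i program) = { i }.
In expr -> y term: term is at the end, add FOLLOW(expr) = { b, d, i, y }.
In param -> term b: add FIRST(b) = { b }.
Union: FOLLOW(term) = { b, d, i, y }.

{ b, d, i, y }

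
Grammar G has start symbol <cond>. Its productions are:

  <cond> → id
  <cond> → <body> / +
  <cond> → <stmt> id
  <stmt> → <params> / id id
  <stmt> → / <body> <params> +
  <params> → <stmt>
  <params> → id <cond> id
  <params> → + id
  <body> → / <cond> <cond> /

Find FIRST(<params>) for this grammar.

From <params> → <stmt>: add FIRST(<stmt>) = { +, /, id }.
<params> → id <cond> id contributes {id}.
<params> → + id contributes {+}.
Union: FIRST(<params>) = { +, /, id }.

{ +, /, id }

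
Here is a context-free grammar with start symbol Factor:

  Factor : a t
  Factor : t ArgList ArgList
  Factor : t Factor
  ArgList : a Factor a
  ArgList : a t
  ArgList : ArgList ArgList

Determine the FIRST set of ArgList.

{ a }

ArgList : a Factor a contributes {a}.
ArgList : a t contributes {a}.
From ArgList : ArgList ArgList: add FIRST(ArgList) = { a }.
Union: FIRST(ArgList) = { a }.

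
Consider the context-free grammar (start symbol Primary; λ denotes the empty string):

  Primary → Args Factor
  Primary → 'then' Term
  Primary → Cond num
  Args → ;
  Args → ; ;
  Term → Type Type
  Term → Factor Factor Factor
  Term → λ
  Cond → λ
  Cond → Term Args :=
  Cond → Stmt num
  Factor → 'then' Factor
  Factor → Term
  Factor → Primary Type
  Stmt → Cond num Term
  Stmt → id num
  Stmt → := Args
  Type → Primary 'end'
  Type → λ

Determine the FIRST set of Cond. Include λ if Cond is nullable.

{ 'then', :=, ;, id, num, λ }

Cond → λ contributes λ.
From Cond → Term Args :=: Term nullable, take FIRST(Term) ∪ FIRST(Args) = { 'then', :=, ;, id, num }.
From Cond → Stmt num: add FIRST(Stmt) = { 'then', :=, ;, id, num }.
Union: FIRST(Cond) = { 'then', :=, ;, id, num, λ }.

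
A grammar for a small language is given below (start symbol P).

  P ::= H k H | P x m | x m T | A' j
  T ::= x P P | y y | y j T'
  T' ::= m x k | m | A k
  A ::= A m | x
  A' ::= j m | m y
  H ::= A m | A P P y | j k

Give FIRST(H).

From H ::= A m: add FIRST(A) = { x }.
From H ::= A P P y: add FIRST(A) = { x }.
H ::= j k contributes {j}.
Union: FIRST(H) = { j, x }.

{ j, x }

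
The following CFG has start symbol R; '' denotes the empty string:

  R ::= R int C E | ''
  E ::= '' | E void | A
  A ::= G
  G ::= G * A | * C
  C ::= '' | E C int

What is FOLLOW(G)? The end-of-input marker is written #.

{ #, *, int, void }

In A ::= G: G is at the end, add FOLLOW(A) = { #, *, int, void }.
In G ::= G * A: add FIRST(* A) = { * }.
Union: FOLLOW(G) = { #, *, int, void }.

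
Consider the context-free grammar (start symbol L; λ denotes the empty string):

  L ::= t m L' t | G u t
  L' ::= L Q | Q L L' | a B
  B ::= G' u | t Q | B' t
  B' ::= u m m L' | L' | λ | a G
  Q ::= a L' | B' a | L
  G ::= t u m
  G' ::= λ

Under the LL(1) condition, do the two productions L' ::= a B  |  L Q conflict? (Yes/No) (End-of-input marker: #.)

FIRST(a B) = { a } and FIRST(L Q) = { t }.
The FIRST sets are disjoint and neither alternative is nullable — no conflict.

No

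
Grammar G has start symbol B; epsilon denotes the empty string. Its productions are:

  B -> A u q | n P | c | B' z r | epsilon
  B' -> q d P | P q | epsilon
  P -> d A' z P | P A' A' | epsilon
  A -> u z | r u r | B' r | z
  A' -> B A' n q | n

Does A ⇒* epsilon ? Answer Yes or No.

No

Nullable nonterminals: B, B', P.
No production of A has an RHS whose symbols are all nullable, so A is not nullable.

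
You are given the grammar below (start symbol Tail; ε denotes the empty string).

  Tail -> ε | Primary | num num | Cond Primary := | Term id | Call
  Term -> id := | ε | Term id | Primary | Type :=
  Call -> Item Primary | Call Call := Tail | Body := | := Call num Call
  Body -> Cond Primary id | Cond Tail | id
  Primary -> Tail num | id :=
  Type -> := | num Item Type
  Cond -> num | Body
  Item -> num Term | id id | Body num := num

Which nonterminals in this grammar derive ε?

{ Tail, Term }

Directly nullable (have an ε-production): Tail, Term.
No other nonterminal has a production whose RHS symbols are all nullable.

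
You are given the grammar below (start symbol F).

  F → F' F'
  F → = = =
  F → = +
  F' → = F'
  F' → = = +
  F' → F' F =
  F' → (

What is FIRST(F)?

{ (, = }

From F → F' F': add FIRST(F') = { (, = }.
F → = = = contributes {=}.
F → = + contributes {=}.
Union: FIRST(F) = { (, = }.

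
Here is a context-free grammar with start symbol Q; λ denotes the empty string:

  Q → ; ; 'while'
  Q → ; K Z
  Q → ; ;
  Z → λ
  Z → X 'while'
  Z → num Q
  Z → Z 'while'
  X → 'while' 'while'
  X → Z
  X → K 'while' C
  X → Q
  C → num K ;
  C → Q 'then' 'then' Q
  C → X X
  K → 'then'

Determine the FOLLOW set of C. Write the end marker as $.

In X → K 'while' C: C is at the end, add FOLLOW(X) = { 'then', 'while', ;, num }.
Union: FOLLOW(C) = { 'then', 'while', ;, num }.

{ 'then', 'while', ;, num }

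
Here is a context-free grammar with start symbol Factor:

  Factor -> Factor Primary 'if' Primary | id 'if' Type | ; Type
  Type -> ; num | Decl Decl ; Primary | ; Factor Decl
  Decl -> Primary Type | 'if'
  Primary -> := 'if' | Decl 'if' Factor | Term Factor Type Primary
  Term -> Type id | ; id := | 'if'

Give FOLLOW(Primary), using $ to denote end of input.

In Factor -> Factor Primary 'if' Primary: add FIRST('if' Primary) = { 'if' }.
In Factor -> Factor Primary 'if' Primary: Primary is at the end, add FOLLOW(Factor) = { $, 'if', :=, ;, id }.
In Type -> Decl Decl ; Primary: Primary is at the end, add FOLLOW(Type) = { $, 'if', :=, ;, id }.
In Decl -> Primary Type: add FIRST(Type) = { 'if', :=, ; }.
In Primary -> Term Factor Type Primary: Primary is at the end, add FOLLOW(Primary) = { $, 'if', :=, ;, id }.
Union: FOLLOW(Primary) = { $, 'if', :=, ;, id }.

{ $, 'if', :=, ;, id }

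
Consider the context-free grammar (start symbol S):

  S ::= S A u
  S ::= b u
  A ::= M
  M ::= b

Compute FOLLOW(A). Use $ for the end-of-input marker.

In S ::= S A u: add FIRST(u) = { u }.
Union: FOLLOW(A) = { u }.

{ u }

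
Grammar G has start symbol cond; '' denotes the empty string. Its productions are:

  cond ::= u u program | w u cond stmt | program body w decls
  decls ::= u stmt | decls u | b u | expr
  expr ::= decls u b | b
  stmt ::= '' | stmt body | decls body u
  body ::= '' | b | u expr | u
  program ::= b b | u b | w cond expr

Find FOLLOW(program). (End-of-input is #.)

In cond ::= u u program: program is at the end, add FOLLOW(cond) = { #, b, u }.
In cond ::= program body w decls: add FIRST(body w decls) = { b, u, w }.
Union: FOLLOW(program) = { #, b, u, w }.

{ #, b, u, w }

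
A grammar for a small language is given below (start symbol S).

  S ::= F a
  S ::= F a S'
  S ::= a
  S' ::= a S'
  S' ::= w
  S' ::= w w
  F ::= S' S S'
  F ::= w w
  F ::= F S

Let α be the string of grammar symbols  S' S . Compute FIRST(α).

Add FIRST(S') = { a, w }; S' is not nullable, stop.

{ a, w }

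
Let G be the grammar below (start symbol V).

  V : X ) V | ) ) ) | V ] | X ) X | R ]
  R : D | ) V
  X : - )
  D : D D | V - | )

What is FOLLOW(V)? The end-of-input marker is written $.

{ $, -, ] }

V is the start symbol, so $ ∈ FOLLOW(V).
In V : X ) V: V is at the end, add FOLLOW(V) = { $, -, ] }.
In V : V ]: add FIRST(]) = { ] }.
In R : ) V: V is at the end, add FOLLOW(R) = { ] }.
In D : V -: add FIRST(-) = { - }.
Union: FOLLOW(V) = { $, -, ] }.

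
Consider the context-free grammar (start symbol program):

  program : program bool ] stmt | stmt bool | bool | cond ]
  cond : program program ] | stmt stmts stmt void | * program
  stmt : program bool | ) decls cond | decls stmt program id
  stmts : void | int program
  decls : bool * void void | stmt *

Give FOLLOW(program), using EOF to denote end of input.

{ EOF, ), *, ], bool, id, int, void }

program is the start symbol, so EOF ∈ FOLLOW(program).
In program : program bool ] stmt: add FIRST(bool ] stmt) = { bool }.
In cond : program program ]: add FIRST(program ]) = { ), *, bool }.
In cond : program program ]: add FIRST(]) = { ] }.
In cond : * program: program is at the end, add FOLLOW(cond) = { EOF, ), *, ], bool, id, int, void }.
In stmt : program bool: add FIRST(bool) = { bool }.
In stmt : decls stmt program id: add FIRST(id) = { id }.
In stmts : int program: program is at the end, add FOLLOW(stmts) = { ), *, bool }.
Union: FOLLOW(program) = { EOF, ), *, ], bool, id, int, void }.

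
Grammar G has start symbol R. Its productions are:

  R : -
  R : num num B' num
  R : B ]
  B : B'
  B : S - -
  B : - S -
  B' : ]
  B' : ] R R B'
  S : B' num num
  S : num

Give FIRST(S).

From S : B' num num: add FIRST(B') = { ] }.
S : num contributes {num}.
Union: FIRST(S) = { ], num }.

{ ], num }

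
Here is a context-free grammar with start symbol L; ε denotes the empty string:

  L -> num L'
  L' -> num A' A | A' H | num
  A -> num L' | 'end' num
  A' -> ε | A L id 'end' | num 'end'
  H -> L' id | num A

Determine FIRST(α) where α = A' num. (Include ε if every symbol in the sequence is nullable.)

{ 'end', num }

Add FIRST(A')\{ε} = { 'end', num }; A' is nullable, continue.
num is a terminal; add {num} and stop.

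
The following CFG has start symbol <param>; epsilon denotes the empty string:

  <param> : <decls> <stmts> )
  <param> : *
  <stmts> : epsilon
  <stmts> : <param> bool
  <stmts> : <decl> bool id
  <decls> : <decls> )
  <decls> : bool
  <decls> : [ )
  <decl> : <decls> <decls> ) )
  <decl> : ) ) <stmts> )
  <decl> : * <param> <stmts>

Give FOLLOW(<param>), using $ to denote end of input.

{ $, ), *, [, bool }

<param> is the start symbol, so $ ∈ FOLLOW(<param>).
In <stmts> : <param> bool: add FIRST(bool) = { bool }.
In <decl> : * <param> <stmts>: add FIRST(<stmts>)\{epsilon} = { ), *, [, bool }.
  Since <stmts> is nullable, also add FOLLOW(<decl>) = { bool }.
Union: FOLLOW(<param>) = { $, ), *, [, bool }.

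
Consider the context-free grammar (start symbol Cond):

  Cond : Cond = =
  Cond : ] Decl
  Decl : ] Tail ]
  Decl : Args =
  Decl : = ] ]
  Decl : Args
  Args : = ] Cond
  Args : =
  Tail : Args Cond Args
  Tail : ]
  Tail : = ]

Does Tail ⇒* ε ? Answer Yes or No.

No nonterminal in this grammar is nullable.
No production of Tail has an RHS whose symbols are all nullable, so Tail is not nullable.

No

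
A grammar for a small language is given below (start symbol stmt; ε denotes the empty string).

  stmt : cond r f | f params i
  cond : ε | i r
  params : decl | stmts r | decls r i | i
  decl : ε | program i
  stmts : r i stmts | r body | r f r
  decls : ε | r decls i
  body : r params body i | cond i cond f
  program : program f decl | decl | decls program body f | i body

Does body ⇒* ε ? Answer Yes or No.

Nullable nonterminals: cond, decl, decls, params, program.
No production of body has an RHS whose symbols are all nullable, so body is not nullable.

No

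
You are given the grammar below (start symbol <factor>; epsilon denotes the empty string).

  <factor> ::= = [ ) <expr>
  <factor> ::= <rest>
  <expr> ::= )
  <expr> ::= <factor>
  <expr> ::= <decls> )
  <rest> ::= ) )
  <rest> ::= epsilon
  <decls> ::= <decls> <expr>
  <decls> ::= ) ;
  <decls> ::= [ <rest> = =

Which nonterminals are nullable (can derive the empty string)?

Directly nullable (have an epsilon-production): <rest>.
<expr> ::= <factor> with every symbol nullable, so <expr> is nullable.
<factor> ::= <rest> with every symbol nullable, so <factor> is nullable.
No other nonterminal has a production whose RHS symbols are all nullable.

{ <expr>, <factor>, <rest> }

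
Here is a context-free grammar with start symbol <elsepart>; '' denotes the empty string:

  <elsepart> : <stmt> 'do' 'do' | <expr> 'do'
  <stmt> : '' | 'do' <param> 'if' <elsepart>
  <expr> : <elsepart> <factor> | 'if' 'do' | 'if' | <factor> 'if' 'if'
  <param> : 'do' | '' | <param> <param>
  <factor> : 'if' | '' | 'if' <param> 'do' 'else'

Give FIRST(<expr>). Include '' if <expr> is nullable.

{ 'do', 'if' }

From <expr> : <elsepart> <factor>: add FIRST(<elsepart>) = { 'do', 'if' }.
<expr> : 'if' 'do' contributes {'if'}.
<expr> : 'if' contributes {'if'}.
From <expr> : <factor> 'if' 'if': <factor> nullable, take FIRST(<factor>) ∪ {'if'} = { 'if' }.
Union: FIRST(<expr>) = { 'do', 'if' }.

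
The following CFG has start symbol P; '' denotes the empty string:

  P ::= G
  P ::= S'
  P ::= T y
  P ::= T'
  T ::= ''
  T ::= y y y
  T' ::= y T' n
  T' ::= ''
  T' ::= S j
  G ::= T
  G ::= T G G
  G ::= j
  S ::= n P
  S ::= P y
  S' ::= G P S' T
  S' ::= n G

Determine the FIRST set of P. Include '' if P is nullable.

From P ::= G: add FIRST(G) = { j, y, '' } (including '' since G is nullable).
From P ::= S': add FIRST(S') = { j, n, y }.
From P ::= T y: T nullable, take FIRST(T) ∪ {y} = { y }.
From P ::= T': add FIRST(T') = { j, n, y, '' } (including '' since T' is nullable).
Union: FIRST(P) = { j, n, y, '' }.

{ j, n, y, '' }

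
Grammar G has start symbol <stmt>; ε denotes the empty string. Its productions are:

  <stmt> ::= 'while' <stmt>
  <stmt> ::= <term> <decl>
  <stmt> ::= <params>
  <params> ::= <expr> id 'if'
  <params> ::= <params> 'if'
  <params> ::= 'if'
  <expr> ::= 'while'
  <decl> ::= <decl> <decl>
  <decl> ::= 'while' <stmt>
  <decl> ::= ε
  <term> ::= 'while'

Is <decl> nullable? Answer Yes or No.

Yes

<decl> has an ε-production, so <decl> ⇒ ε.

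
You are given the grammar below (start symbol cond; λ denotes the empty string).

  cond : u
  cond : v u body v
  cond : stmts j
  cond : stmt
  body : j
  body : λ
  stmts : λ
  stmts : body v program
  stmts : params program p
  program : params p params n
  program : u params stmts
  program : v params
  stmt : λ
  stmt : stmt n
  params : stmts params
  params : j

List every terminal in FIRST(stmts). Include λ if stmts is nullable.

{ j, v, λ }

stmts : λ contributes λ.
From stmts : body v program: body nullable, take FIRST(body) ∪ {v} = { j, v }.
From stmts : params program p: add FIRST(params) = { j, v }.
Union: FIRST(stmts) = { j, v, λ }.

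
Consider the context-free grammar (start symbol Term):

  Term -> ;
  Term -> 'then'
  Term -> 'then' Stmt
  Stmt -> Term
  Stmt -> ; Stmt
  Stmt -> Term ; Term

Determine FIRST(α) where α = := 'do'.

{ := }

:= is a terminal; add {:=} and stop.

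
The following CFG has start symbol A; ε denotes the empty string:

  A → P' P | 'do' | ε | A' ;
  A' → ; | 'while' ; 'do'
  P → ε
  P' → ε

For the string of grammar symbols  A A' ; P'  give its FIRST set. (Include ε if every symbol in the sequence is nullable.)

{ 'do', 'while', ; }

Add FIRST(A)\{ε} = { 'do', 'while', ; }; A is nullable, continue.
Add FIRST(A') = { 'while', ; }; A' is not nullable, stop.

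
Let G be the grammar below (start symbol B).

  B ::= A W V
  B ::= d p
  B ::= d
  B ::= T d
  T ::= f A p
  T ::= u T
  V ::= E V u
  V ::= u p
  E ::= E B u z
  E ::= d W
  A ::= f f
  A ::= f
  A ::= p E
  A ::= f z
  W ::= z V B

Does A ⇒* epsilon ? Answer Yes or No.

No

No nonterminal in this grammar is nullable.
No production of A has an RHS whose symbols are all nullable, so A is not nullable.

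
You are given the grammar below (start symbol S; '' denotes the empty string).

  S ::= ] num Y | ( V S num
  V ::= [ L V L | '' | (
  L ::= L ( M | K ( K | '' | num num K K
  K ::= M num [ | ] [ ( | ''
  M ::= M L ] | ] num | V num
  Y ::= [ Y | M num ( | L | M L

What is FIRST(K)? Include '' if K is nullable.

{ (, [, ], num, '' }

From K ::= M num [: add FIRST(M) = { (, [, ], num }.
K ::= ] [ ( contributes {]}.
K ::= '' contributes ''.
Union: FIRST(K) = { (, [, ], num, '' }.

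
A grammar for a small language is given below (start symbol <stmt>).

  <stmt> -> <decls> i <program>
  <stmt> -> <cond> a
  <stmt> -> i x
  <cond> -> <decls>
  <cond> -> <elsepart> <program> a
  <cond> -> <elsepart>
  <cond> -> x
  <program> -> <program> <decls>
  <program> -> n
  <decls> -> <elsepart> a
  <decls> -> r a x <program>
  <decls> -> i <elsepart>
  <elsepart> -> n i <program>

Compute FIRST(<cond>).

From <cond> -> <decls>: add FIRST(<decls>) = { i, n, r }.
From <cond> -> <elsepart> <program> a: add FIRST(<elsepart>) = { n }.
From <cond> -> <elsepart>: add FIRST(<elsepart>) = { n }.
<cond> -> x contributes {x}.
Union: FIRST(<cond>) = { i, n, r, x }.

{ i, n, r, x }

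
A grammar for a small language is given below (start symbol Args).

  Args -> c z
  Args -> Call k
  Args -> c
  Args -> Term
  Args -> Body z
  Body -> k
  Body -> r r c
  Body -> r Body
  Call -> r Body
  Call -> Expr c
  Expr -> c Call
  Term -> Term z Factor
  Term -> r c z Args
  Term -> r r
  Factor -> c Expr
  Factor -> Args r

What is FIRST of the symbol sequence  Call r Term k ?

Add FIRST(Call) = { c, r }; Call is not nullable, stop.

{ c, r }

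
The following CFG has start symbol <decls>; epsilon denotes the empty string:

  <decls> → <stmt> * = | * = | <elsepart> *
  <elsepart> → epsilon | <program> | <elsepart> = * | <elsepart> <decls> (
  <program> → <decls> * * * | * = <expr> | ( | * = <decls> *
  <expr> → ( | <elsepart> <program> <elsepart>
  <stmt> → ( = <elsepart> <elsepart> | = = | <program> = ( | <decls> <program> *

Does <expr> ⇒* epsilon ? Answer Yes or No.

No

Nullable nonterminals: <elsepart>.
No production of <expr> has an RHS whose symbols are all nullable, so <expr> is not nullable.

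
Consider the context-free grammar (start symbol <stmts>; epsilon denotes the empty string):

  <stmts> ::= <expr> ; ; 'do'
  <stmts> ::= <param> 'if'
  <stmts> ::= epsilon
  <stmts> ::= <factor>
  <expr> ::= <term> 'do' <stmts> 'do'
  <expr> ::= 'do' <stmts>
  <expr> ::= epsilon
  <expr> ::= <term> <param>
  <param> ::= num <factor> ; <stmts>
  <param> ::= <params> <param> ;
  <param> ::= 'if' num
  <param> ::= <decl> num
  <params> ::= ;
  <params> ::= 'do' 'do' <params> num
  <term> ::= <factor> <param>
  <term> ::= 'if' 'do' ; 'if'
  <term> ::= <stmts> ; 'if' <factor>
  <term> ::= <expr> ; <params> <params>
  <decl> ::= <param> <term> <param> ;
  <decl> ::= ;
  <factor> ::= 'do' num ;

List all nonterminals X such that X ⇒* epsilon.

Directly nullable (have an epsilon-production): <stmts>, <expr>.
No other nonterminal has a production whose RHS symbols are all nullable.

{ <expr>, <stmts> }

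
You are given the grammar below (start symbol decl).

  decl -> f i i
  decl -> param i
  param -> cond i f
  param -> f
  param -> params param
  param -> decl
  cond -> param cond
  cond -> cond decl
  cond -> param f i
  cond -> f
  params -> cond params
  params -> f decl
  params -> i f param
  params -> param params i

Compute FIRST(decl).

{ f, i }

decl -> f i i contributes {f}.
From decl -> param i: add FIRST(param) = { f, i }.
Union: FIRST(decl) = { f, i }.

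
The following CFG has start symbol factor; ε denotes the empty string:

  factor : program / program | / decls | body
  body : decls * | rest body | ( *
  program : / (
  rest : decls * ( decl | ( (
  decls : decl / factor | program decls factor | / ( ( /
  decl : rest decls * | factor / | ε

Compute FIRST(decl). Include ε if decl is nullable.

From decl : rest decls *: add FIRST(rest) = { (, / }.
From decl : factor /: add FIRST(factor) = { (, / }.
decl : ε contributes ε.
Union: FIRST(decl) = { (, /, ε }.

{ (, /, ε }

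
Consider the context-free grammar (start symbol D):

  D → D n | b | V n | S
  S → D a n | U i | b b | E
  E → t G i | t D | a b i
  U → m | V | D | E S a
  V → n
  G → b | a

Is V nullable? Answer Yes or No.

No nonterminal in this grammar is nullable.
No production of V has an RHS whose symbols are all nullable, so V is not nullable.

No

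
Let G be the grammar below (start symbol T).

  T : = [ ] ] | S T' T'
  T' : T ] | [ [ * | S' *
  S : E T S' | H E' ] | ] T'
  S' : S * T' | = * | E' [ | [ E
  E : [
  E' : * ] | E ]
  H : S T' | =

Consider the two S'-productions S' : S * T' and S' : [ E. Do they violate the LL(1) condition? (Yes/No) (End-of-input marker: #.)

FIRST(S * T') = { =, [, ] } and FIRST([ E) = { [ }.
Both contain [, so the two alternatives are not disjoint — LL(1) conflict.

Yes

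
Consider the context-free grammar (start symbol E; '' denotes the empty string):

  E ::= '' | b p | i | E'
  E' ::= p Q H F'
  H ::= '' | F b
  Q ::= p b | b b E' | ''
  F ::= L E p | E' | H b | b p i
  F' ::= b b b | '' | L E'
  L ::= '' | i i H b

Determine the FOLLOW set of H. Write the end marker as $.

{ $, b, i, p }

In E' ::= p Q H F': add FIRST(F')\{''} = { b, i, p }.
  Since F' is nullable, also add FOLLOW(E') = { $, b, i, p }.
In F ::= H b: add FIRST(b) = { b }.
In L ::= i i H b: add FIRST(b) = { b }.
Union: FOLLOW(H) = { $, b, i, p }.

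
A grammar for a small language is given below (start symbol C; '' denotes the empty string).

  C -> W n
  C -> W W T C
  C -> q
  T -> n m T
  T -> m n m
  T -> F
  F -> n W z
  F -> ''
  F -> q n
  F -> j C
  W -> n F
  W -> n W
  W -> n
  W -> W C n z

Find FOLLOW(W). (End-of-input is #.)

{ j, m, n, q, z }

In C -> W n: add FIRST(n) = { n }.
In C -> W W T C: add FIRST(W T C) = { n }.
In C -> W W T C: add FIRST(T C) = { j, m, n, q }.
In F -> n W z: add FIRST(z) = { z }.
In W -> n W: W is at the end, add FOLLOW(W) = { j, m, n, q, z }.
In W -> W C n z: add FIRST(C n z) = { n, q }.
Union: FOLLOW(W) = { j, m, n, q, z }.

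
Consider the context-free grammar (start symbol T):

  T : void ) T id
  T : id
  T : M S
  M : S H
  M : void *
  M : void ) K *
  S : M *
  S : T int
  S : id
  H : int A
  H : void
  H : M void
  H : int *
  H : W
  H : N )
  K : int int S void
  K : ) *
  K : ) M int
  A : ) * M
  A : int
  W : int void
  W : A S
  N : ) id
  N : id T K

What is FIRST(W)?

{ ), int }

W : int void contributes {int}.
From W : A S: add FIRST(A) = { ), int }.
Union: FIRST(W) = { ), int }.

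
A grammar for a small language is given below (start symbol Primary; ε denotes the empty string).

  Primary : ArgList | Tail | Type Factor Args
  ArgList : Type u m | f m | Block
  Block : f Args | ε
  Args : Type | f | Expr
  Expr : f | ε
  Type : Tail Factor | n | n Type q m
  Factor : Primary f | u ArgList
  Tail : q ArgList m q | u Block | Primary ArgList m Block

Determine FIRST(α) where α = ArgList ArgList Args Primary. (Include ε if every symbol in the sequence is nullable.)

{ f, m, n, q, u, ε }

Add FIRST(ArgList)\{ε} = { f, m, n, q, u }; ArgList is nullable, continue.
Add FIRST(ArgList)\{ε} = { f, m, n, q, u }; ArgList is nullable, continue.
Add FIRST(Args)\{ε} = { f, m, n, q, u }; Args is nullable, continue.
Add FIRST(Primary)\{ε} = { f, m, n, q, u }; Primary is nullable, continue.
Every symbol is nullable, so include ε.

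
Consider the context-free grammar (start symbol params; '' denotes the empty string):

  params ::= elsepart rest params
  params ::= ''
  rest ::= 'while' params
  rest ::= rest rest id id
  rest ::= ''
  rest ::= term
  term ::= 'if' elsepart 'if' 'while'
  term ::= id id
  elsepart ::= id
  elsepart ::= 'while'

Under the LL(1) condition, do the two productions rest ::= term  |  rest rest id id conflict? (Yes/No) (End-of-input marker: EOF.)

FIRST(term) = { 'if', id } and FIRST(rest rest id id) = { 'if', 'while', id }.
Both contain 'if', so the two alternatives are not disjoint — LL(1) conflict.

Yes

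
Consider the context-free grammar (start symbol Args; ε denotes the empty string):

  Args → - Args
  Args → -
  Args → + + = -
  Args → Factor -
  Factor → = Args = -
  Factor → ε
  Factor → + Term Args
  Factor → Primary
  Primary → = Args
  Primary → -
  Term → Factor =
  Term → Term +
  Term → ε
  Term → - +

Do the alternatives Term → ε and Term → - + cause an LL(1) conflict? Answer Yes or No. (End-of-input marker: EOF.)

Yes

FIRST(ε) = { ε } and FIRST(- +) = { - }.
The first alternative is nullable and FOLLOW(Term) = { +, -, = } shares - with FIRST of the second — conflict.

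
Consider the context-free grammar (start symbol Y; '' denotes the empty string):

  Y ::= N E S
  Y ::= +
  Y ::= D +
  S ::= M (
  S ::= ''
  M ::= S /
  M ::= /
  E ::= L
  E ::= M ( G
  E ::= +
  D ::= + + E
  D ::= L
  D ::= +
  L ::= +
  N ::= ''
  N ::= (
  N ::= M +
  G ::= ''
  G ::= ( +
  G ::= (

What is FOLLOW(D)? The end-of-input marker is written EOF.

{ + }

In Y ::= D +: add FIRST(+) = { + }.
Union: FOLLOW(D) = { + }.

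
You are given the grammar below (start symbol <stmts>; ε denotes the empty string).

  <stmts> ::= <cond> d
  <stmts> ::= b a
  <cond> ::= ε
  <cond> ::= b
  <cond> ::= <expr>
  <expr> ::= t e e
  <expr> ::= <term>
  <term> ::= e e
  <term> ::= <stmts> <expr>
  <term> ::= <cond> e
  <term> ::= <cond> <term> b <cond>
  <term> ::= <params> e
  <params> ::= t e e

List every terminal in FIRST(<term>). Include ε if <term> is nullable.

{ b, d, e, t }

<term> ::= e e contributes {e}.
From <term> ::= <stmts> <expr>: add FIRST(<stmts>) = { b, d, e, t }.
From <term> ::= <cond> e: <cond> nullable, take FIRST(<cond>) ∪ {e} = { b, d, e, t }.
From <term> ::= <cond> <term> b <cond>: <cond> nullable, take FIRST(<cond>) ∪ FIRST(<term>) = { b, d, e, t }.
From <term> ::= <params> e: add FIRST(<params>) = { t }.
Union: FIRST(<term>) = { b, d, e, t }.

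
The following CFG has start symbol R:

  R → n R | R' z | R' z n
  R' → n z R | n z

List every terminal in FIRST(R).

R → n R contributes {n}.
From R → R' z: add FIRST(R') = { n }.
From R → R' z n: add FIRST(R') = { n }.
Union: FIRST(R) = { n }.

{ n }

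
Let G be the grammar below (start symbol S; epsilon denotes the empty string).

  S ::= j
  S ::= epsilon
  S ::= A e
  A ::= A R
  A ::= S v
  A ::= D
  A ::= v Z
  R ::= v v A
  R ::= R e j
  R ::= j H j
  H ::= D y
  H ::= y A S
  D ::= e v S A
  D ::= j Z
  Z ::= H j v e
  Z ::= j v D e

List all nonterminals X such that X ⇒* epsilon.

Directly nullable (have an epsilon-production): S.
No other nonterminal has a production whose RHS symbols are all nullable.

{ S }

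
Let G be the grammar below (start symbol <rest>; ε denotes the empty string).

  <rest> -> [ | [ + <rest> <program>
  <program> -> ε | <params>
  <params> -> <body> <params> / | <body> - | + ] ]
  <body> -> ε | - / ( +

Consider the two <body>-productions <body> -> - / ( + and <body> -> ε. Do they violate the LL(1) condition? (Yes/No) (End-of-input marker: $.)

Yes

FIRST(- / ( +) = { - } and FIRST(ε) = { ε }.
The second alternative is nullable and FOLLOW(<body>) = { +, - } shares - with FIRST of the first — conflict.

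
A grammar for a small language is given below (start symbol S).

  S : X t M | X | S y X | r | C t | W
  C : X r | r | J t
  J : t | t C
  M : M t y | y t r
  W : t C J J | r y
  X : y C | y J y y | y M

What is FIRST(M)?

{ y }

From M : M t y: add FIRST(M) = { y }.
M : y t r contributes {y}.
Union: FIRST(M) = { y }.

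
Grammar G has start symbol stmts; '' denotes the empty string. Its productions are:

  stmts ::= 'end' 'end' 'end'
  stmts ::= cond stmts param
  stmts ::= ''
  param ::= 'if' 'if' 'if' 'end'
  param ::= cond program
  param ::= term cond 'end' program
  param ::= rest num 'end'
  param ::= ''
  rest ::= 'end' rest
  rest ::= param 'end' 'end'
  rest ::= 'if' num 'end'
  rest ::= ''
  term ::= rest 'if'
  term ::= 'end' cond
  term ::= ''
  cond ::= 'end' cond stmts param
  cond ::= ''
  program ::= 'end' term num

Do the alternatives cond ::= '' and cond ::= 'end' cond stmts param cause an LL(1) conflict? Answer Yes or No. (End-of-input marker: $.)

Yes

FIRST('') = { '' } and FIRST('end' cond stmts param) = { 'end' }.
The first alternative is nullable and FOLLOW(cond) = { $, 'end', 'if', num } shares 'end' with FIRST of the second — conflict.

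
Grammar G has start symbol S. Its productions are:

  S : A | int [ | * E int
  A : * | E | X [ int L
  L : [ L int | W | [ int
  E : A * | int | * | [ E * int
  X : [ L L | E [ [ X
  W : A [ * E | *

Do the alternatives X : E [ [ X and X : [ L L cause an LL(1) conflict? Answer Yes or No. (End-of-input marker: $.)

FIRST(E [ [ X) = { *, [, int } and FIRST([ L L) = { [ }.
Both contain [, so the two alternatives are not disjoint — LL(1) conflict.

Yes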